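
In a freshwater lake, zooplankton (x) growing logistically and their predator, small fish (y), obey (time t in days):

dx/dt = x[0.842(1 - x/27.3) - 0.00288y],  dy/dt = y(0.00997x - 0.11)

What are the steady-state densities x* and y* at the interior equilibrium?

x* ≈ 11, y* ≈ 174

From dy/dt = 0 with y > 0: 0.00997x* = 0.11, so x* = 11.
Substitute into dx/dt = 0: 0.842(1 - 11/27.3) = 0.00288y*.
The bracket is 0.596, giving y* = 0.502/0.00288 = 174.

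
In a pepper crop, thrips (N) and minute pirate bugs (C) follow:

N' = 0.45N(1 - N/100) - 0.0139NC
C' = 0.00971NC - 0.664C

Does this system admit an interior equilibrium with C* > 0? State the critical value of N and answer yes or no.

The predator equation gives dC/dt > 0 only when N > 0.664/0.00971 = 68.4.
Without the predator, N → K = 100. Since 100 > 68.4, the predator can invade and persist.

Threshold N = 68.4; K > 68.4, so yes, the predator persists.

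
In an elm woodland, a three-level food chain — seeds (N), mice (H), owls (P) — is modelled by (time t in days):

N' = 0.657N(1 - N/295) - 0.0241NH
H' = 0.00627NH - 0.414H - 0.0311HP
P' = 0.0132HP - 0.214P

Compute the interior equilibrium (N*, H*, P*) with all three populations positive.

N* ≈ 120, H* ≈ 16.2, P* ≈ 10.8

From dP/dt = 0: 0.0132H* = 0.214, so H* = 16.2.
From dN/dt = 0: 0.657(1 - N*/295) = 0.0241·16.2, giving N* = 295·(1 - 0.595) = 120.
From dH/dt = 0: 0.00627·120 - 0.414 = 0.0311P*, so P* = 0.336/0.0311 = 10.8.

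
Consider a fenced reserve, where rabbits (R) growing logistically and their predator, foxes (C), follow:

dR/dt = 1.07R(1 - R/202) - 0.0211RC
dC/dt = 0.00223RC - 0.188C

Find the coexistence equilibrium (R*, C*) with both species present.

From dC/dt = 0 with C > 0: 0.00223R* = 0.188, so R* = 84.3.
Substitute into dR/dt = 0: 1.07(1 - 84.3/202) = 0.0211C*.
The bracket is 0.583, giving C* = 0.623/0.0211 = 29.5.

R* ≈ 84.3, C* ≈ 29.5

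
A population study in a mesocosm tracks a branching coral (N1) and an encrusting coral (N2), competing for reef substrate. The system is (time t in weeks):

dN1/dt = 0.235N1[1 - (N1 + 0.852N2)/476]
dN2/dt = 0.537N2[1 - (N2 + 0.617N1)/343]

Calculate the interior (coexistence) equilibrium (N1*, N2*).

Setting both brackets to zero gives the nullclines N1 + 0.852N2 = 476 and 0.617N1 + N2 = 343.
Substituting N2 = 343 - 0.617N1 into the first: N1(1 - 0.852·0.617) = 476 - 0.852·343.
So N1* = 184/0.474 = 387, and then N2* = 343 - 0.617·387 = 104.

N1* ≈ 387, N2* ≈ 104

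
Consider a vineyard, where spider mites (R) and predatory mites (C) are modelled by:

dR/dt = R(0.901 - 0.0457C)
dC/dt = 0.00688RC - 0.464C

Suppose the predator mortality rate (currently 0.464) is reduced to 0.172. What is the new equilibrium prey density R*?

At the interior fixed point, setting dC/dt = 0 with C > 0 fixes R* = (predator death rate)/(RC coefficient) — independent of the other coefficients.
With the change, R* = 0.172/0.00688 = 25; it falls from 67.4.

R* ≈ 25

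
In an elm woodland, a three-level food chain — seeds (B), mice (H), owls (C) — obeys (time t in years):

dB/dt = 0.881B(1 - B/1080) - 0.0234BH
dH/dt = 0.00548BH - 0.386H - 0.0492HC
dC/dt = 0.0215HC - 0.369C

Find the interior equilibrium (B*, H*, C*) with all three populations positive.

B* ≈ 588, H* ≈ 17.2, C* ≈ 57.6

From dC/dt = 0: 0.0215H* = 0.369, so H* = 17.2.
From dB/dt = 0: 0.881(1 - B*/1080) = 0.0234·17.2, giving B* = 1080·(1 - 0.456) = 588.
From dH/dt = 0: 0.00548·588 - 0.386 = 0.0492C*, so C* = 2.83/0.0492 = 57.6.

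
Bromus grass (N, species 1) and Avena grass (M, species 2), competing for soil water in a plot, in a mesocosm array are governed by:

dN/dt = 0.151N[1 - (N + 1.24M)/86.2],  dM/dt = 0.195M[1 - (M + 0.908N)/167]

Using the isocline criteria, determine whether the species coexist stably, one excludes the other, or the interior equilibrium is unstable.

Compare the nullcline intercepts: K1/α12 = 86.2/1.24 = 69.5 < K2 = 167; K2/α21 = 167/0.908 = 184 > K1 = 86.2.
Since the inequalities point opposite ways, species 2 can invade but species 1 cannot.

species 2 excludes species 1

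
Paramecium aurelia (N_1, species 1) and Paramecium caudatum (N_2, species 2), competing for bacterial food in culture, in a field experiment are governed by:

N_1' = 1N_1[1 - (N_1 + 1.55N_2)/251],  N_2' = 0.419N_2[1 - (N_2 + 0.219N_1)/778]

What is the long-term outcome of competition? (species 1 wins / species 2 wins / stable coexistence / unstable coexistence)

species 2 excludes species 1

Compare the nullcline intercepts: K1/α12 = 251/1.55 = 162 < K2 = 778; K2/α21 = 778/0.219 = 3550 > K1 = 251.
Since the inequalities point opposite ways, species 2 can invade but species 1 cannot.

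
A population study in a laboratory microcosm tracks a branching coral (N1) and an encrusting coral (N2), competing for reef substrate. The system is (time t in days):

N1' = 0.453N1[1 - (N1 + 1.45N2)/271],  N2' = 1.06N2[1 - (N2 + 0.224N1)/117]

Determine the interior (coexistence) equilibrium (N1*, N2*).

Setting both brackets to zero gives the nullclines N1 + 1.45N2 = 271 and 0.224N1 + N2 = 117.
Substituting N2 = 117 - 0.224N1 into the first: N1(1 - 1.45·0.224) = 271 - 1.45·117.
So N1* = 101/0.675 = 150, and then N2* = 117 - 0.224·150 = 83.4.

N1* ≈ 150, N2* ≈ 83.4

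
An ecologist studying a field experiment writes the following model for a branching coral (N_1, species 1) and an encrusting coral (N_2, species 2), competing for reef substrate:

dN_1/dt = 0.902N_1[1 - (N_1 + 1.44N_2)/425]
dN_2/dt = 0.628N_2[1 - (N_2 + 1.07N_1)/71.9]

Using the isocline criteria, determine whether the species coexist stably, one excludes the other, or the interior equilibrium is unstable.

Compare the nullcline intercepts: K1/α12 = 425/1.44 = 295 > K2 = 71.9; K2/α21 = 71.9/1.07 = 67.2 < K1 = 425.
Since the inequalities point opposite ways, species 1 can invade but species 2 cannot.

species 1 excludes species 2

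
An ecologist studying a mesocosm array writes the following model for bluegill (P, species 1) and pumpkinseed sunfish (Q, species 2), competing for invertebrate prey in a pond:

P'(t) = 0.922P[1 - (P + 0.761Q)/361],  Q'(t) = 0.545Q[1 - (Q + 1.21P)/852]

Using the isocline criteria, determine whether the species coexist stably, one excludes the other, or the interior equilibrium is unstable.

Compare the nullcline intercepts: K1/α12 = 361/0.761 = 474 < K2 = 852; K2/α21 = 852/1.21 = 704 > K1 = 361.
Since the inequalities point opposite ways, species 2 can invade but species 1 cannot.

species 2 excludes species 1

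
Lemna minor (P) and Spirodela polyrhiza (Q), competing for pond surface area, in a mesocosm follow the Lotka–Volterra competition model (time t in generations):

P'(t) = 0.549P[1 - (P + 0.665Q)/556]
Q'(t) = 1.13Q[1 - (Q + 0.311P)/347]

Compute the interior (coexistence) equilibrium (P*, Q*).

Setting both brackets to zero gives the nullclines P + 0.665Q = 556 and 0.311P + Q = 347.
Substituting Q = 347 - 0.311P into the first: P(1 - 0.665·0.311) = 556 - 0.665·347.
So P* = 325/0.793 = 410, and then Q* = 347 - 0.311·410 = 219.

P* ≈ 410, Q* ≈ 219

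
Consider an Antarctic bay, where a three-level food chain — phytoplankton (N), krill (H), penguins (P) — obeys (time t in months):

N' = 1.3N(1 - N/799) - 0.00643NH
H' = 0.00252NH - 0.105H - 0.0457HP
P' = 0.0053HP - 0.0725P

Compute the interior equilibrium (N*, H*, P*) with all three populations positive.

N* ≈ 745, H* ≈ 13.7, P* ≈ 38.8

From dP/dt = 0: 0.0053H* = 0.0725, so H* = 13.7.
From dN/dt = 0: 1.3(1 - N*/799) = 0.00643·13.7, giving N* = 799·(1 - 0.0677) = 745.
From dH/dt = 0: 0.00252·745 - 0.105 = 0.0457P*, so P* = 1.77/0.0457 = 38.8.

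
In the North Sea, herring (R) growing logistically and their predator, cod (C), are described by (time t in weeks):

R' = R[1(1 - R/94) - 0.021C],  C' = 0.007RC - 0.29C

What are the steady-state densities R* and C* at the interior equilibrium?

R* ≈ 41.4, C* ≈ 26.6

From dC/dt = 0 with C > 0: 0.007R* = 0.29, so R* = 41.4.
Substitute into dR/dt = 0: 1(1 - 41.4/94) = 0.021C*.
The bracket is 0.559, giving C* = 0.559/0.021 = 26.6.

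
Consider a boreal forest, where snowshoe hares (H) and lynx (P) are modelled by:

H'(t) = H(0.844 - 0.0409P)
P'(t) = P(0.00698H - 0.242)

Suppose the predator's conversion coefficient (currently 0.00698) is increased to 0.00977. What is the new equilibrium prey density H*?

H* ≈ 24.8

At the interior fixed point, setting dP/dt = 0 with P > 0 fixes H* = (predator death rate)/(HP coefficient) — independent of the other coefficients.
With the change, H* = 0.242/0.00977 = 24.8; it falls from 34.7.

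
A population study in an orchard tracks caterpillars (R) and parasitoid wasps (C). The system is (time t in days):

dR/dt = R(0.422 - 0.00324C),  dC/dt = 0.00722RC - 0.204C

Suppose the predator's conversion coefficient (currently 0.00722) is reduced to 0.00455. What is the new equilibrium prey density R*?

At the interior fixed point, setting dC/dt = 0 with C > 0 fixes R* = (predator death rate)/(RC coefficient) — independent of the other coefficients.
With the change, R* = 0.204/0.00455 = 44.8; it rises from 28.3.

R* ≈ 44.8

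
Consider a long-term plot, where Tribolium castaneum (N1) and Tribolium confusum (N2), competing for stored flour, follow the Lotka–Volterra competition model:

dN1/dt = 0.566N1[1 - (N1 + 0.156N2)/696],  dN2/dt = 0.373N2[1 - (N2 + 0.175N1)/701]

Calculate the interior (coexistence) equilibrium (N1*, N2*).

Setting both brackets to zero gives the nullclines N1 + 0.156N2 = 696 and 0.175N1 + N2 = 701.
Substituting N2 = 701 - 0.175N1 into the first: N1(1 - 0.156·0.175) = 696 - 0.156·701.
So N1* = 587/0.973 = 603, and then N2* = 701 - 0.175·603 = 595.

N1* ≈ 603, N2* ≈ 595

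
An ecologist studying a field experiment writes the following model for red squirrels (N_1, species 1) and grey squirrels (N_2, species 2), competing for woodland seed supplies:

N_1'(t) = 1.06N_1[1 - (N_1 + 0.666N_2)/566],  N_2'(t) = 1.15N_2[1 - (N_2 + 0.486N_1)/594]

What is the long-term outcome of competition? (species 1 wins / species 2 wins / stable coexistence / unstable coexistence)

Compare the nullcline intercepts: K1/α12 = 566/0.666 = 850 > K2 = 594; K2/α21 = 594/0.486 = 1220 > K1 = 566.
Since both inequalities hold, each species can invade when rare, so the interior equilibrium is stable.

stable coexistence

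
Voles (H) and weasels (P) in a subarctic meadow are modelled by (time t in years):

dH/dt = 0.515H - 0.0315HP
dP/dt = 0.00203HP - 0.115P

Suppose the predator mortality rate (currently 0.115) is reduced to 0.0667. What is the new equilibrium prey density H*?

At the interior fixed point, setting dP/dt = 0 with P > 0 fixes H* = (predator death rate)/(HP coefficient) — independent of the other coefficients.
With the change, H* = 0.0667/0.00203 = 32.9; it falls from 56.7.

H* ≈ 32.9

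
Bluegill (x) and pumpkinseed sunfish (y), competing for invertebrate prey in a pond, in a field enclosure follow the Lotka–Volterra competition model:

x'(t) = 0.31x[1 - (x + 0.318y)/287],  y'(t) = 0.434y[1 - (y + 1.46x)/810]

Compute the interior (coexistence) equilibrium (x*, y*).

x* ≈ 54.9, y* ≈ 730

Setting both brackets to zero gives the nullclines x + 0.318y = 287 and 1.46x + y = 810.
Substituting y = 810 - 1.46x into the first: x(1 - 0.318·1.46) = 287 - 0.318·810.
So x* = 29.4/0.536 = 54.9, and then y* = 810 - 1.46·54.9 = 730.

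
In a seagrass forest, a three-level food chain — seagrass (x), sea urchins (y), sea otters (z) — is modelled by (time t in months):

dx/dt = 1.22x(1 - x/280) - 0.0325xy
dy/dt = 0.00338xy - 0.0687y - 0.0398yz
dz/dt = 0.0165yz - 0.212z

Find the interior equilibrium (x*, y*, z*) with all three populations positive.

x* ≈ 184, y* ≈ 12.8, z* ≈ 13.9

From dz/dt = 0: 0.0165y* = 0.212, so y* = 12.8.
From dx/dt = 0: 1.22(1 - x*/280) = 0.0325·12.8, giving x* = 280·(1 - 0.342) = 184.
From dy/dt = 0: 0.00338·184 - 0.0687 = 0.0398z*, so z* = 0.554/0.0398 = 13.9.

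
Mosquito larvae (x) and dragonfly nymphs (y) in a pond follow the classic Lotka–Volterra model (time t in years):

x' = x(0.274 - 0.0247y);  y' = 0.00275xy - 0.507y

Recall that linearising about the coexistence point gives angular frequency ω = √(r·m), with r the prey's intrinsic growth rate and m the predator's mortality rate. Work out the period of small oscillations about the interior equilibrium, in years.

Here r = 0.274 and m = 0.507, so r·m = 0.139.
ω = √0.139 = 0.373 per year, hence T = 2π/ω ≈ 16.9 years.

T ≈ 16.9 years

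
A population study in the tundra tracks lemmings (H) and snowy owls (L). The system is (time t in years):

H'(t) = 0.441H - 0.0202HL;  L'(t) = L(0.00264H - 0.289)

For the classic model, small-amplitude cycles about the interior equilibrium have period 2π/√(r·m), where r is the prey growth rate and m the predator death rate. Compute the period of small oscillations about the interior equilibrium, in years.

Here r = 0.441 and m = 0.289, so r·m = 0.127.
ω = √0.127 = 0.357 per year, hence T = 2π/ω ≈ 17.6 years.

T ≈ 17.6 years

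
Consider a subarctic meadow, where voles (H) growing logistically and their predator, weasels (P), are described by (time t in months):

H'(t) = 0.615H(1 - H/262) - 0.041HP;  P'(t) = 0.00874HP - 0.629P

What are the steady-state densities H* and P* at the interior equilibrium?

From dP/dt = 0 with P > 0: 0.00874H* = 0.629, so H* = 72.
Substitute into dH/dt = 0: 0.615(1 - 72/262) = 0.041P*.
The bracket is 0.725, giving P* = 0.446/0.041 = 10.9.

H* ≈ 72, P* ≈ 10.9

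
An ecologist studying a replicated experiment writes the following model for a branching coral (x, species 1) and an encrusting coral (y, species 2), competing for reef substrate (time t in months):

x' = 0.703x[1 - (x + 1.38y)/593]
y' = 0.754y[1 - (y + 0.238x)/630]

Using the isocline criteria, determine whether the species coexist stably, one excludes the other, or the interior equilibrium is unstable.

species 2 excludes species 1

Compare the nullcline intercepts: K1/α12 = 593/1.38 = 430 < K2 = 630; K2/α21 = 630/0.238 = 2650 > K1 = 593.
Since the inequalities point opposite ways, species 2 can invade but species 1 cannot.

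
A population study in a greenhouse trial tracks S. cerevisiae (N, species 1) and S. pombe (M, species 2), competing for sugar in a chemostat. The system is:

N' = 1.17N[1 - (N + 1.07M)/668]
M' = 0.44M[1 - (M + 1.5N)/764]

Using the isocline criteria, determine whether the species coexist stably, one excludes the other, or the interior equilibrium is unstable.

unstable coexistence (outcome depends on initial conditions)

Compare the nullcline intercepts: K1/α12 = 668/1.07 = 624 < K2 = 764; K2/α21 = 764/1.5 = 509 < K1 = 668.
Since both are reversed, neither can invade when rare; the interior point is a saddle.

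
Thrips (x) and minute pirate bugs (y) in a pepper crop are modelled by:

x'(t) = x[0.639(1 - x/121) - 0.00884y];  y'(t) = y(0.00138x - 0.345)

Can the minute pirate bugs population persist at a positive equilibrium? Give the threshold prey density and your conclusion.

The predator equation gives dy/dt > 0 only when x > 0.345/0.00138 = 250.
Without the predator, x → K = 121. Since 121 < 250, the predator cannot invade.

Threshold x = 250; K < 250, so no, the predator goes extinct.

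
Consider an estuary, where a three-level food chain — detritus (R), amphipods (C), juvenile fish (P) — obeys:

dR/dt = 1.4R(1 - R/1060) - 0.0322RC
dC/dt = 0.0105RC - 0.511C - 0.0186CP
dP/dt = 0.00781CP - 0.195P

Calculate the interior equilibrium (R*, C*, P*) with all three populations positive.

From dP/dt = 0: 0.00781C* = 0.195, so C* = 25.
From dR/dt = 0: 1.4(1 - R*/1060) = 0.0322·25, giving R* = 1060·(1 - 0.574) = 451.
From dC/dt = 0: 0.0105·451 - 0.511 = 0.0186P*, so P* = 4.23/0.0186 = 227.

R* ≈ 451, C* ≈ 25, P* ≈ 227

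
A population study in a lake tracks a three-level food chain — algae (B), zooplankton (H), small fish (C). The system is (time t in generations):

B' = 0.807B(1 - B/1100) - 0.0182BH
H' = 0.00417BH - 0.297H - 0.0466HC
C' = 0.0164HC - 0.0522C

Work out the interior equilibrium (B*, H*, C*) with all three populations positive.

B* ≈ 1020, H* ≈ 3.18, C* ≈ 85

From dC/dt = 0: 0.0164H* = 0.0522, so H* = 3.18.
From dB/dt = 0: 0.807(1 - B*/1100) = 0.0182·3.18, giving B* = 1100·(1 - 0.0718) = 1020.
From dH/dt = 0: 0.00417·1020 - 0.297 = 0.0466C*, so C* = 3.96/0.0466 = 85.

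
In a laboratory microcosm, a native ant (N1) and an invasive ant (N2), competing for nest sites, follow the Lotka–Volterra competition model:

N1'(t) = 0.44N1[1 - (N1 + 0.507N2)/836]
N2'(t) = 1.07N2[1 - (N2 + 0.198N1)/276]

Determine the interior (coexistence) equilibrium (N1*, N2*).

N1* ≈ 774, N2* ≈ 123

Setting both brackets to zero gives the nullclines N1 + 0.507N2 = 836 and 0.198N1 + N2 = 276.
Substituting N2 = 276 - 0.198N1 into the first: N1(1 - 0.507·0.198) = 836 - 0.507·276.
So N1* = 696/0.9 = 774, and then N2* = 276 - 0.198·774 = 123.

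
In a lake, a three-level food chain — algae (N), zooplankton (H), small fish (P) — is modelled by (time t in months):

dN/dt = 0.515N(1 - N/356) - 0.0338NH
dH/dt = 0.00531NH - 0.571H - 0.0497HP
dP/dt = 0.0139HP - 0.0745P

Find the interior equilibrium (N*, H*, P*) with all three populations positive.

N* ≈ 231, H* ≈ 5.36, P* ≈ 13.2

From dP/dt = 0: 0.0139H* = 0.0745, so H* = 5.36.
From dN/dt = 0: 0.515(1 - N*/356) = 0.0338·5.36, giving N* = 356·(1 - 0.352) = 231.
From dH/dt = 0: 0.00531·231 - 0.571 = 0.0497P*, so P* = 0.654/0.0497 = 13.2.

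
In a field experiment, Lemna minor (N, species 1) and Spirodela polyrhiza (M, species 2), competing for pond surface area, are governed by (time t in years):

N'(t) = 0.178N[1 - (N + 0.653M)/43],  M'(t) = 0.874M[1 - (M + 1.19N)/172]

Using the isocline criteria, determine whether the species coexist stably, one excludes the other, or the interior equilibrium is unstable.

Compare the nullcline intercepts: K1/α12 = 43/0.653 = 65.8 < K2 = 172; K2/α21 = 172/1.19 = 145 > K1 = 43.
Since the inequalities point opposite ways, species 2 can invade but species 1 cannot.

species 2 excludes species 1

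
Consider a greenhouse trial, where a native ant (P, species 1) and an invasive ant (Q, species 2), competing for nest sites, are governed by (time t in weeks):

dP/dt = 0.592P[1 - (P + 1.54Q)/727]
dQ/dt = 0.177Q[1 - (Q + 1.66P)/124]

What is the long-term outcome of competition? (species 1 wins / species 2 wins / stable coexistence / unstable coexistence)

species 1 excludes species 2

Compare the nullcline intercepts: K1/α12 = 727/1.54 = 472 > K2 = 124; K2/α21 = 124/1.66 = 74.7 < K1 = 727.
Since the inequalities point opposite ways, species 1 can invade but species 2 cannot.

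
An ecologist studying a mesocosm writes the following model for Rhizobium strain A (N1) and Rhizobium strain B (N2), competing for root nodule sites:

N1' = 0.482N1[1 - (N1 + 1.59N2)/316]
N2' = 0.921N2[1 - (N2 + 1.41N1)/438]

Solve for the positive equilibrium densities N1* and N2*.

Setting both brackets to zero gives the nullclines N1 + 1.59N2 = 316 and 1.41N1 + N2 = 438.
Substituting N2 = 438 - 1.41N1 into the first: N1(1 - 1.59·1.41) = 316 - 1.59·438.
So N1* = -380/-1.24 = 306, and then N2* = 438 - 1.41·306 = 6.09.

N1* ≈ 306, N2* ≈ 6.09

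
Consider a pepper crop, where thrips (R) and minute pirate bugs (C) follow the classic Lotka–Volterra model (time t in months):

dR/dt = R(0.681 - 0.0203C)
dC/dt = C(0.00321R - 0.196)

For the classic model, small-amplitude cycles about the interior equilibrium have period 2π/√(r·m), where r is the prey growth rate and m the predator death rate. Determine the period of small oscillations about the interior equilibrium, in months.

Here r = 0.681 and m = 0.196, so r·m = 0.133.
ω = √0.133 = 0.365 per month, hence T = 2π/ω ≈ 17.2 months.

T ≈ 17.2 months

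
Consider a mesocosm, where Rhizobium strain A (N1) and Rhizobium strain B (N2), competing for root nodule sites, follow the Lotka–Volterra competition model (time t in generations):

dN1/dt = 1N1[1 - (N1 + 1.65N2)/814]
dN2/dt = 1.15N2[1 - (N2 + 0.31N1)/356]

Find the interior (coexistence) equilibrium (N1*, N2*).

Setting both brackets to zero gives the nullclines N1 + 1.65N2 = 814 and 0.31N1 + N2 = 356.
Substituting N2 = 356 - 0.31N1 into the first: N1(1 - 1.65·0.31) = 814 - 1.65·356.
So N1* = 227/0.489 = 464, and then N2* = 356 - 0.31·464 = 212.

N1* ≈ 464, N2* ≈ 212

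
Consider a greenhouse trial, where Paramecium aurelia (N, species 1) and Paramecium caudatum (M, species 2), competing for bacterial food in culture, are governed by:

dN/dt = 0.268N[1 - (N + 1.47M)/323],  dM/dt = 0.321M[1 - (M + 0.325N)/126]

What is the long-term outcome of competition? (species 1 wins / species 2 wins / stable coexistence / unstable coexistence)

stable coexistence

Compare the nullcline intercepts: K1/α12 = 323/1.47 = 220 > K2 = 126; K2/α21 = 126/0.325 = 388 > K1 = 323.
Since both inequalities hold, each species can invade when rare, so the interior equilibrium is stable.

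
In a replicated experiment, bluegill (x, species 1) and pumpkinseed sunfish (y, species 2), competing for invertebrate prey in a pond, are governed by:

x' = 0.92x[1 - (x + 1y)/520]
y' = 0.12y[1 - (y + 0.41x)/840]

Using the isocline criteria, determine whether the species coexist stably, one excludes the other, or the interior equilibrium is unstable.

Compare the nullcline intercepts: K1/α12 = 520/1 = 520 < K2 = 840; K2/α21 = 840/0.41 = 2050 > K1 = 520.
Since the inequalities point opposite ways, species 2 can invade but species 1 cannot.

species 2 excludes species 1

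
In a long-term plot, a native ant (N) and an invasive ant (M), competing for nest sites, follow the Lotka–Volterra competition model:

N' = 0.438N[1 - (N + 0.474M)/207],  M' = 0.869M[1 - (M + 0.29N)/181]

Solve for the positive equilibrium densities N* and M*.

Setting both brackets to zero gives the nullclines N + 0.474M = 207 and 0.29N + M = 181.
Substituting M = 181 - 0.29N into the first: N(1 - 0.474·0.29) = 207 - 0.474·181.
So N* = 121/0.863 = 141, and then M* = 181 - 0.29·141 = 140.

N* ≈ 141, M* ≈ 140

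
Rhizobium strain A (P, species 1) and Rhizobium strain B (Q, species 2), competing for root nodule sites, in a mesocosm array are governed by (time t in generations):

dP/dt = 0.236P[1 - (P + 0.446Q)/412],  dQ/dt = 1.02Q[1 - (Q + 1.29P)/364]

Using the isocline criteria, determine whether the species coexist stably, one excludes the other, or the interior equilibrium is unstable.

species 1 excludes species 2

Compare the nullcline intercepts: K1/α12 = 412/0.446 = 924 > K2 = 364; K2/α21 = 364/1.29 = 282 < K1 = 412.
Since the inequalities point opposite ways, species 1 can invade but species 2 cannot.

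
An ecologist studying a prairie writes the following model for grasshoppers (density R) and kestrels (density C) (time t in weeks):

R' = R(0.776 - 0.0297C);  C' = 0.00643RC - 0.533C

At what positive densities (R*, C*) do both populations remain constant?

Set dC/dt = 0 with C > 0: 0.00643R - 0.533 = 0, so R* = 0.533/0.00643 = 82.9.
Set dR/dt = 0 with R > 0: 0.776 - 0.0297C = 0, so C* = 0.776/0.0297 = 26.1.

R* ≈ 82.9, C* ≈ 26.1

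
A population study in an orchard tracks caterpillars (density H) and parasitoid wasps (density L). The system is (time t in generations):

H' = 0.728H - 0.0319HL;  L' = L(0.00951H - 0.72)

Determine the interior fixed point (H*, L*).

Set dL/dt = 0 with L > 0: 0.00951H - 0.72 = 0, so H* = 0.72/0.00951 = 75.7.
Set dH/dt = 0 with H > 0: 0.728 - 0.0319L = 0, so L* = 0.728/0.0319 = 22.8.

H* ≈ 75.7, L* ≈ 22.8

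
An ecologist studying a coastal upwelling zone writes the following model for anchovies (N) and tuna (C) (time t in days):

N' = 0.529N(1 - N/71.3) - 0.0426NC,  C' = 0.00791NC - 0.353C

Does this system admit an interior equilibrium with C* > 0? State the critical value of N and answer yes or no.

The predator equation gives dC/dt > 0 only when N > 0.353/0.00791 = 44.6.
Without the predator, N → K = 71.3. Since 71.3 > 44.6, the predator can invade and persist.

Threshold N = 44.6; K > 44.6, so yes, the predator persists.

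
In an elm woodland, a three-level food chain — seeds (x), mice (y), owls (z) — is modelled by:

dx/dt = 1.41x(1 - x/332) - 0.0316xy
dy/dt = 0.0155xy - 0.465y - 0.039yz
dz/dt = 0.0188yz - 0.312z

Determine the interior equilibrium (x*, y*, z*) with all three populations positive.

From dz/dt = 0: 0.0188y* = 0.312, so y* = 16.6.
From dx/dt = 0: 1.41(1 - x*/332) = 0.0316·16.6, giving x* = 332·(1 - 0.372) = 209.
From dy/dt = 0: 0.0155·209 - 0.465 = 0.039z*, so z* = 2.77/0.039 = 70.9.

x* ≈ 209, y* ≈ 16.6, z* ≈ 70.9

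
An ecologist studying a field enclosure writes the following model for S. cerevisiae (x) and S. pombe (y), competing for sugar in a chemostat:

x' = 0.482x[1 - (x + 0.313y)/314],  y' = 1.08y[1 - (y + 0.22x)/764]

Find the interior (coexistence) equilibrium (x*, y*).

x* ≈ 80.4, y* ≈ 746

Setting both brackets to zero gives the nullclines x + 0.313y = 314 and 0.22x + y = 764.
Substituting y = 764 - 0.22x into the first: x(1 - 0.313·0.22) = 314 - 0.313·764.
So x* = 74.9/0.931 = 80.4, and then y* = 764 - 0.22·80.4 = 746.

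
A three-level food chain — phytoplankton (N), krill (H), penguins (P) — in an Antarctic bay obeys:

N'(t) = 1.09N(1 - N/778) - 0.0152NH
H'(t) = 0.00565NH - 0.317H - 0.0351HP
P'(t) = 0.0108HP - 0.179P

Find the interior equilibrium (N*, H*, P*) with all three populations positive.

N* ≈ 598, H* ≈ 16.6, P* ≈ 87.3

From dP/dt = 0: 0.0108H* = 0.179, so H* = 16.6.
From dN/dt = 0: 1.09(1 - N*/778) = 0.0152·16.6, giving N* = 778·(1 - 0.231) = 598.
From dH/dt = 0: 0.00565·598 - 0.317 = 0.0351P*, so P* = 3.06/0.0351 = 87.3.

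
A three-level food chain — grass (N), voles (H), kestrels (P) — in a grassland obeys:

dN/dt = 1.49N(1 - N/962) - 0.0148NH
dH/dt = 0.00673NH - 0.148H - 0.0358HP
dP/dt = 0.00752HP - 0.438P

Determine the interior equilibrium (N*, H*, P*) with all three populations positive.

From dP/dt = 0: 0.00752H* = 0.438, so H* = 58.2.
From dN/dt = 0: 1.49(1 - N*/962) = 0.0148·58.2, giving N* = 962·(1 - 0.579) = 405.
From dH/dt = 0: 0.00673·405 - 0.148 = 0.0358P*, so P* = 2.58/0.0358 = 72.1.

N* ≈ 405, H* ≈ 58.2, P* ≈ 72.1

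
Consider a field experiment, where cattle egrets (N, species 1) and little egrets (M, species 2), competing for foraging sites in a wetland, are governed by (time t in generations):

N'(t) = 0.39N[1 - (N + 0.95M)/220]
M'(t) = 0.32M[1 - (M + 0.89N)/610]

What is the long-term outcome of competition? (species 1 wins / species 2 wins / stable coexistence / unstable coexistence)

Compare the nullcline intercepts: K1/α12 = 220/0.95 = 232 < K2 = 610; K2/α21 = 610/0.89 = 685 > K1 = 220.
Since the inequalities point opposite ways, species 2 can invade but species 1 cannot.

species 2 excludes species 1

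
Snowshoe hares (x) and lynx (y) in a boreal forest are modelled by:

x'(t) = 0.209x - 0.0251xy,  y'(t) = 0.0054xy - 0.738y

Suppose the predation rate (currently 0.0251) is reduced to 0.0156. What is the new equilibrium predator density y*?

At the interior fixed point, setting dx/dt = 0 with x > 0 fixes y* = (prey growth rate)/(xy coefficient) — independent of the other coefficients.
With the change, y* = 0.209/0.0156 = 13.4; it rises from 8.33.

y* ≈ 13.4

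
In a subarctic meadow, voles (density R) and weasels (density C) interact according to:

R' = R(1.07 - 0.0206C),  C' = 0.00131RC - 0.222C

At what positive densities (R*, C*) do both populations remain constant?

R* ≈ 169, C* ≈ 51.9

Set dC/dt = 0 with C > 0: 0.00131R - 0.222 = 0, so R* = 0.222/0.00131 = 169.
Set dR/dt = 0 with R > 0: 1.07 - 0.0206C = 0, so C* = 1.07/0.0206 = 51.9.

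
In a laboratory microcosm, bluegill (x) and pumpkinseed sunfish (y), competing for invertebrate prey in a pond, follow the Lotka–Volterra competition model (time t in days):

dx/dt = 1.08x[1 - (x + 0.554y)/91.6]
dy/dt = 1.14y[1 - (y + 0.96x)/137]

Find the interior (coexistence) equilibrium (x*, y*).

Setting both brackets to zero gives the nullclines x + 0.554y = 91.6 and 0.96x + y = 137.
Substituting y = 137 - 0.96x into the first: x(1 - 0.554·0.96) = 91.6 - 0.554·137.
So x* = 15.7/0.468 = 33.5, and then y* = 137 - 0.96·33.5 = 105.

x* ≈ 33.5, y* ≈ 105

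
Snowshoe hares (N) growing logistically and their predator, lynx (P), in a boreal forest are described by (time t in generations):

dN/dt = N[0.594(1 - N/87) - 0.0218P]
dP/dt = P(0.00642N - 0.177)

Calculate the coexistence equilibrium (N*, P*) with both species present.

N* ≈ 27.6, P* ≈ 18.6

From dP/dt = 0 with P > 0: 0.00642N* = 0.177, so N* = 27.6.
Substitute into dN/dt = 0: 0.594(1 - 27.6/87) = 0.0218P*.
The bracket is 0.683, giving P* = 0.406/0.0218 = 18.6.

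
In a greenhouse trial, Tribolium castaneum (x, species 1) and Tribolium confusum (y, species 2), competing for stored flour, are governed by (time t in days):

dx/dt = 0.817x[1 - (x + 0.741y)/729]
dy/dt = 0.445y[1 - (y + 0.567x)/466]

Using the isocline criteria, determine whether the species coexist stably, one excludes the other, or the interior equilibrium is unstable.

Compare the nullcline intercepts: K1/α12 = 729/0.741 = 984 > K2 = 466; K2/α21 = 466/0.567 = 822 > K1 = 729.
Since both inequalities hold, each species can invade when rare, so the interior equilibrium is stable.

stable coexistence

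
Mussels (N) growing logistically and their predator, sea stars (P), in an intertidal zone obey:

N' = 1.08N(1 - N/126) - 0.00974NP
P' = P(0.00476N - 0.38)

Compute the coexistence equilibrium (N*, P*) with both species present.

From dP/dt = 0 with P > 0: 0.00476N* = 0.38, so N* = 79.8.
Substitute into dN/dt = 0: 1.08(1 - 79.8/126) = 0.00974P*.
The bracket is 0.366, giving P* = 0.396/0.00974 = 40.6.

N* ≈ 79.8, P* ≈ 40.6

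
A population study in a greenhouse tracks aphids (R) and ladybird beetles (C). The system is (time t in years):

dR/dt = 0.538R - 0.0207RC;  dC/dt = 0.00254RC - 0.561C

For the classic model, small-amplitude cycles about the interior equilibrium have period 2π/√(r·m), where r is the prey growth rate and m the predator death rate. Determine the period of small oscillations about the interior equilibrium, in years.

Here r = 0.538 and m = 0.561, so r·m = 0.302.
ω = √0.302 = 0.549 per year, hence T = 2π/ω ≈ 11.4 years.

T ≈ 11.4 years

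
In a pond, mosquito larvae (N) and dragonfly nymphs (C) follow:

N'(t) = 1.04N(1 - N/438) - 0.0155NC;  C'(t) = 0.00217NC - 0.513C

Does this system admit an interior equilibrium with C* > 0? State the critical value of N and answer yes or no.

The predator equation gives dC/dt > 0 only when N > 0.513/0.00217 = 236.
Without the predator, N → K = 438. Since 438 > 236, the predator can invade and persist.

Threshold N = 236; K > 236, so yes, the predator persists.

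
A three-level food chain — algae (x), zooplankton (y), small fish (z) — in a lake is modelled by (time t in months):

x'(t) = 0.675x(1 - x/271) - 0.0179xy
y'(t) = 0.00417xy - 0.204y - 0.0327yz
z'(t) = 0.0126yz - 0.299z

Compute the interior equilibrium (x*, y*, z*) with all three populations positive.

From dz/dt = 0: 0.0126y* = 0.299, so y* = 23.7.
From dx/dt = 0: 0.675(1 - x*/271) = 0.0179·23.7, giving x* = 271·(1 - 0.629) = 100.
From dy/dt = 0: 0.00417·100 - 0.204 = 0.0327z*, so z* = 0.215/0.0327 = 6.57.

x* ≈ 100, y* ≈ 23.7, z* ≈ 6.57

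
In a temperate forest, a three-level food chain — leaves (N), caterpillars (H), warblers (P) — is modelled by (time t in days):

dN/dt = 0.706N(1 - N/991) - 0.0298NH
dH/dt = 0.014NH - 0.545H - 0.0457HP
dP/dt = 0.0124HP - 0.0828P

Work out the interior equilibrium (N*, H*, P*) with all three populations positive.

From dP/dt = 0: 0.0124H* = 0.0828, so H* = 6.68.
From dN/dt = 0: 0.706(1 - N*/991) = 0.0298·6.68, giving N* = 991·(1 - 0.282) = 712.
From dH/dt = 0: 0.014·712 - 0.545 = 0.0457P*, so P* = 9.42/0.0457 = 206.

N* ≈ 712, H* ≈ 6.68, P* ≈ 206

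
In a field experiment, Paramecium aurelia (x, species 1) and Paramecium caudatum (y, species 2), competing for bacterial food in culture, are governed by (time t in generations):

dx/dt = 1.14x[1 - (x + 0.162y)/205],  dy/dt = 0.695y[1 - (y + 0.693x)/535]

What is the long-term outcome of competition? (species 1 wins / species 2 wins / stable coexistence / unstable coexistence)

Compare the nullcline intercepts: K1/α12 = 205/0.162 = 1270 > K2 = 535; K2/α21 = 535/0.693 = 772 > K1 = 205.
Since both inequalities hold, each species can invade when rare, so the interior equilibrium is stable.

stable coexistence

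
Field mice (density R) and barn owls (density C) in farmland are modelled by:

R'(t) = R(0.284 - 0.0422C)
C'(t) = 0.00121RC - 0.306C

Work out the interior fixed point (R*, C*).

Set dC/dt = 0 with C > 0: 0.00121R - 0.306 = 0, so R* = 0.306/0.00121 = 253.
Set dR/dt = 0 with R > 0: 0.284 - 0.0422C = 0, so C* = 0.284/0.0422 = 6.73.

R* ≈ 253, C* ≈ 6.73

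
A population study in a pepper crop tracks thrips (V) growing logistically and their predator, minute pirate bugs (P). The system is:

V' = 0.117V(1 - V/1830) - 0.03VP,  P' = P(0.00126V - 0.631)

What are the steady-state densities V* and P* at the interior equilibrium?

V* ≈ 501, P* ≈ 2.83

From dP/dt = 0 with P > 0: 0.00126V* = 0.631, so V* = 501.
Substitute into dV/dt = 0: 0.117(1 - 501/1830) = 0.03P*.
The bracket is 0.726, giving P* = 0.085/0.03 = 2.83.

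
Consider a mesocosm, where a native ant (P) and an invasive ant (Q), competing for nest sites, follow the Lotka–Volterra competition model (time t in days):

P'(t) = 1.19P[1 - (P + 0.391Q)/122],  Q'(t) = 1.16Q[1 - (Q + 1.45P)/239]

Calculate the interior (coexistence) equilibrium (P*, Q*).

Setting both brackets to zero gives the nullclines P + 0.391Q = 122 and 1.45P + Q = 239.
Substituting Q = 239 - 1.45P into the first: P(1 - 0.391·1.45) = 122 - 0.391·239.
So P* = 28.6/0.433 = 65.9, and then Q* = 239 - 1.45·65.9 = 143.

P* ≈ 65.9, Q* ≈ 143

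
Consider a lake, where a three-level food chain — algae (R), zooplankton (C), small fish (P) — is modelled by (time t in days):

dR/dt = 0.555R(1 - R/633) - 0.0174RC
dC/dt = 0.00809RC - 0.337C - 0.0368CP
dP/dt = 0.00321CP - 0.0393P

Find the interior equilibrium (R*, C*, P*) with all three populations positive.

R* ≈ 390, C* ≈ 12.2, P* ≈ 76.6

From dP/dt = 0: 0.00321C* = 0.0393, so C* = 12.2.
From dR/dt = 0: 0.555(1 - R*/633) = 0.0174·12.2, giving R* = 633·(1 - 0.384) = 390.
From dC/dt = 0: 0.00809·390 - 0.337 = 0.0368P*, so P* = 2.82/0.0368 = 76.6.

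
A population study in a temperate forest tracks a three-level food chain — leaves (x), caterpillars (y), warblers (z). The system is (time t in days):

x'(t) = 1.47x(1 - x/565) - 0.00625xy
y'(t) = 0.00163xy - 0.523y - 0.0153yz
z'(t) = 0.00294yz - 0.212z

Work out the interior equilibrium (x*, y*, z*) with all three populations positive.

x* ≈ 392, y* ≈ 72.1, z* ≈ 7.56

From dz/dt = 0: 0.00294y* = 0.212, so y* = 72.1.
From dx/dt = 0: 1.47(1 - x*/565) = 0.00625·72.1, giving x* = 565·(1 - 0.307) = 392.
From dy/dt = 0: 0.00163·392 - 0.523 = 0.0153z*, so z* = 0.116/0.0153 = 7.56.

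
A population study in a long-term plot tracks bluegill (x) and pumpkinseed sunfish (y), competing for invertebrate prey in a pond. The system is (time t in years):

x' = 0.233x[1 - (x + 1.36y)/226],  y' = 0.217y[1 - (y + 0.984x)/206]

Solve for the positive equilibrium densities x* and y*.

Setting both brackets to zero gives the nullclines x + 1.36y = 226 and 0.984x + y = 206.
Substituting y = 206 - 0.984x into the first: x(1 - 1.36·0.984) = 226 - 1.36·206.
So x* = -54.2/-0.338 = 160, and then y* = 206 - 0.984·160 = 48.4.

x* ≈ 160, y* ≈ 48.4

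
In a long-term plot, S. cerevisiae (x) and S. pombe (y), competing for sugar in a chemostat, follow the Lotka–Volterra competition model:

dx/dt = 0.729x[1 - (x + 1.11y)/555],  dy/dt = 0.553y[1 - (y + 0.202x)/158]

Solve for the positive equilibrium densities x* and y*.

x* ≈ 489, y* ≈ 59.2

Setting both brackets to zero gives the nullclines x + 1.11y = 555 and 0.202x + y = 158.
Substituting y = 158 - 0.202x into the first: x(1 - 1.11·0.202) = 555 - 1.11·158.
So x* = 380/0.776 = 489, and then y* = 158 - 0.202·489 = 59.2.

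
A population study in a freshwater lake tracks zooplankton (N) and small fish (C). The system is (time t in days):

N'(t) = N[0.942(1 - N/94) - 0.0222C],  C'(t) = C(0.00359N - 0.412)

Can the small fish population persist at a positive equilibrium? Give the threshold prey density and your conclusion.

The predator equation gives dC/dt > 0 only when N > 0.412/0.00359 = 115.
Without the predator, N → K = 94. Since 94 < 115, the predator cannot invade.

Threshold N = 115; K < 115, so no, the predator goes extinct.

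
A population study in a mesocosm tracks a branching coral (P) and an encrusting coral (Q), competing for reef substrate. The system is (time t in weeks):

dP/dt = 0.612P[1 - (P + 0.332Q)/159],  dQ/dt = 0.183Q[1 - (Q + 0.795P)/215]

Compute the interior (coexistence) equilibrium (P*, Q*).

P* ≈ 119, Q* ≈ 120

Setting both brackets to zero gives the nullclines P + 0.332Q = 159 and 0.795P + Q = 215.
Substituting Q = 215 - 0.795P into the first: P(1 - 0.332·0.795) = 159 - 0.332·215.
So P* = 87.6/0.736 = 119, and then Q* = 215 - 0.795·119 = 120.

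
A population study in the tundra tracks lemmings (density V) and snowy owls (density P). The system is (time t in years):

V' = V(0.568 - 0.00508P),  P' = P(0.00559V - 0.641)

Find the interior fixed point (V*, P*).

V* ≈ 115, P* ≈ 112

Set dP/dt = 0 with P > 0: 0.00559V - 0.641 = 0, so V* = 0.641/0.00559 = 115.
Set dV/dt = 0 with V > 0: 0.568 - 0.00508P = 0, so P* = 0.568/0.00508 = 112.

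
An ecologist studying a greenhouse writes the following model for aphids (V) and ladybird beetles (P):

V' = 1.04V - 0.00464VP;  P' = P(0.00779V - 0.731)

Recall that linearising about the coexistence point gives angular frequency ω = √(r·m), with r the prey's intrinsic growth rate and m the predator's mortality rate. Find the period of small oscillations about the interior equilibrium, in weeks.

Here r = 1.04 and m = 0.731, so r·m = 0.76.
ω = √0.76 = 0.872 per week, hence T = 2π/ω ≈ 7.21 weeks.

T ≈ 7.21 weeks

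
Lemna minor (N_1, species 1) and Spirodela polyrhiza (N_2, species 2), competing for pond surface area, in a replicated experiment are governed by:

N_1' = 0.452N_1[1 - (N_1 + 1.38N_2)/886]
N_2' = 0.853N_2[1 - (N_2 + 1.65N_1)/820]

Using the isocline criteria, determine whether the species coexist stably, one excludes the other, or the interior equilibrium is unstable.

unstable coexistence (outcome depends on initial conditions)

Compare the nullcline intercepts: K1/α12 = 886/1.38 = 642 < K2 = 820; K2/α21 = 820/1.65 = 497 < K1 = 886.
Since both are reversed, neither can invade when rare; the interior point is a saddle.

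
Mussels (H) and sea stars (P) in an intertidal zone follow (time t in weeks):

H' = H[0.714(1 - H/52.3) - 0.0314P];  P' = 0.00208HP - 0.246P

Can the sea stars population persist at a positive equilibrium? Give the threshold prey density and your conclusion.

The predator equation gives dP/dt > 0 only when H > 0.246/0.00208 = 118.
Without the predator, H → K = 52.3. Since 52.3 < 118, the predator cannot invade.

Threshold H = 118; K < 118, so no, the predator goes extinct.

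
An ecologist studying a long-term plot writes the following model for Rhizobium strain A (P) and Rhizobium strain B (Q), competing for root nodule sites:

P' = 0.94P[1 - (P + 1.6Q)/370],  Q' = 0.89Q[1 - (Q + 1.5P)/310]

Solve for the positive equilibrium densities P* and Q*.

Setting both brackets to zero gives the nullclines P + 1.6Q = 370 and 1.5P + Q = 310.
Substituting Q = 310 - 1.5P into the first: P(1 - 1.6·1.5) = 370 - 1.6·310.
So P* = -126/-1.4 = 90, and then Q* = 310 - 1.5·90 = 175.

P* ≈ 90, Q* ≈ 175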